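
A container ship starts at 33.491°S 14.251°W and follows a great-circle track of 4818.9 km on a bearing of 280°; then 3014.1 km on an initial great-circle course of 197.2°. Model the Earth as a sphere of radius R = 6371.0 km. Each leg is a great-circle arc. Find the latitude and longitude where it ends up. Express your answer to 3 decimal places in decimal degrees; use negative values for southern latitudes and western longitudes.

latitude -43.137°, longitude -70.042°

Apply the spherical direct solution leg by leg, carrying full precision between legs.
Leg 1: from (-33.491°, -14.251°), δ = 4818.9/6371 = 0.756380 rad, θ = 280° → φ = -17.575°, λ = -59.401°.
Leg 2: from (-17.575°, -59.401°), δ = 3014.1/6371 = 0.473097 rad, θ = 197.2° → φ = -43.137°, λ = -70.042°.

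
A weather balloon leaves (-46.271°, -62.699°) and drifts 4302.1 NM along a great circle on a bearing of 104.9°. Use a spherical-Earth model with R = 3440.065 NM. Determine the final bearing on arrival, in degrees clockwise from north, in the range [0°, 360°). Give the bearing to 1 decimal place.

final bearing 46.7°

The arc subtends δ = 4302.1/3440.065 = 1.250587 rad at the centre.
Converting: φ₁ = -0.807581 rad, θ = 1.830850 rad.
Applying the spherical law of cosines for sides, sin φ₂ = sin φ₁ cos δ + cos φ₁ sin δ cos θ = -0.396163, so φ₂ = -23.339°.
For the longitude increment, Δλ = atan2( sin θ sin δ cos φ₁, cos δ − sin φ₁ sin φ₂ ) = atan2(0.634051, 0.028491) = 87.427°.
λ₂ = -62.699° + 87.427° = 24.728°.
The forward bearing on arrival equals the back-azimuth from the destination plus 180°.
Back-azimuth from P₂ (-23.3°, 24.7°) to P₁ (-46.3°, -62.7°), with Δλ' = λ₁ − λ₂ = -87.4°: atan2( sin Δλ' cos φ₁ , cos φ₂ sin φ₁ − sin φ₂ cos φ₁ cos Δλ' ) = 226.7°.
Final bearing = (226.7° + 180°) mod 360° = 46.7°.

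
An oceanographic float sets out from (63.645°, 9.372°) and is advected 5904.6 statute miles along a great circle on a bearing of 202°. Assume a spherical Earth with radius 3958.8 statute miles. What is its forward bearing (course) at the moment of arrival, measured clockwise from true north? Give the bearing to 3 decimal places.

The arc subtends δ = 5904.6/3958.8 = 1.491513 rad at the centre.
With φ₁ = 63.645° = 1.110815 rad and θ = 202° = 3.525565 rad:
Applying the spherical law of cosines for sides, sin φ₂ = sin φ₁ cos δ + cos φ₁ sin δ cos θ = -0.339345, so φ₂ = -19.837°.
Δλ = atan2( sin θ sin δ cos φ₁ , cos δ − sin φ₁ sin φ₂ ) = atan2(-0.165777, 0.383274) = -0.408231 rad = -23.390°.
λ₂ = 9.372° + -23.390° = -14.018°.
The forward bearing on arrival equals the back-azimuth from the destination plus 180°.
Back-azimuth from P₂ (-19.837°, -14.018°) to P₁ (63.645°, 9.372°), with Δλ' = λ₁ − λ₂ = 23.390°: atan2( sin Δλ' cos φ₁ , cos φ₂ sin φ₁ − sin φ₂ cos φ₁ cos Δλ' ) = 10.183°.
Final bearing = (10.183° + 180°) mod 360° = 190.183°.

final bearing 190.183°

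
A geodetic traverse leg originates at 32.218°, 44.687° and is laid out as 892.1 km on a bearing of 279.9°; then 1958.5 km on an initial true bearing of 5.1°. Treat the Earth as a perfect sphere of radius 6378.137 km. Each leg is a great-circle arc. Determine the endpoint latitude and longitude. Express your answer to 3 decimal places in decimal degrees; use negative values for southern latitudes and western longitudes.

latitude 50.747°, longitude 37.669°

Apply the spherical direct solution leg by leg, carrying full precision between legs.
Leg 1: from (32.218°, 44.687°), δ = 892.1/6378.137 = 0.139868 rad, θ = 279.9° → φ = 33.245°, λ = 35.236°.
Leg 2: from (33.245°, 35.236°), δ = 1958.5/6378.137 = 0.307065 rad, θ = 5.1° → φ = 50.747°, λ = 37.669°.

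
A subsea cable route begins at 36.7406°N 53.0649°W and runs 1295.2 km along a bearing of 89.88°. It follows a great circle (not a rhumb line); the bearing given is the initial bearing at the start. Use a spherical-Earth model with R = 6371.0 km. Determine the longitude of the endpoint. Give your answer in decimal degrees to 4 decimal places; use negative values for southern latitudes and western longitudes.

longitude -38.6342°

δ = 1295.2/6371 = 0.203296 rad (11.6480°).
Converting: φ₁ = 0.641244 rad, θ = 1.568702 rad.
Destination latitude: φ₂ = arcsin( sin φ₁ cos δ + cos φ₁ sin δ cos θ ) = arcsin(0.586213) = 35.8887°.
Then Δλ = atan2(0.161792, 0.628738) = 0.251863 rad, from sin θ sin δ cos φ₁ over cos δ − sin φ₁ sin φ₂.
Hence λ₂ = -53.0649° + 14.4307° = -38.6342°.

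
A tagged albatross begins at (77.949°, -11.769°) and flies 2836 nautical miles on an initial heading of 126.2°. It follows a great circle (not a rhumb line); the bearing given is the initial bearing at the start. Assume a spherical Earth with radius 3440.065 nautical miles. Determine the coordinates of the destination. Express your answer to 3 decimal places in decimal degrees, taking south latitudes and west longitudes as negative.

latitude 34.995°, longitude 34.548°

Angular distance δ = d/R = 2836 / 3440.065 = 0.824403 rad.
With φ₁ = 77.949° = 1.360467 rad and θ = 126.2° = 2.202606 rad:
Applying the spherical law of cosines for sides, sin φ₂ = sin φ₁ cos δ + cos φ₁ sin δ cos θ = 0.573506, so φ₂ = 34.995°.
Δλ = atan2( sin θ sin δ cos φ₁ , cos δ − sin φ₁ sin φ₂ ) = atan2(0.123688, 0.118128) = 0.808385 rad = 46.317°.
λ₂ = -11.769° + 46.317° = 34.548°.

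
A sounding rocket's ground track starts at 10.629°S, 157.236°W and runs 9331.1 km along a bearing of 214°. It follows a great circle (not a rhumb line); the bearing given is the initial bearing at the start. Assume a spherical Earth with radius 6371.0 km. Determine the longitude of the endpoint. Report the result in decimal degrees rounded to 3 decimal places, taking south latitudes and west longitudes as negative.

Central angle δ = d/R = 1.464621 rad.
Start latitude φ₁ = -0.185511 rad; initial bearing θ = 3.735005 rad.
Applying the spherical law of cosines for sides, sin φ₂ = sin φ₁ cos δ + cos φ₁ sin δ cos θ = -0.829772, so φ₂ = -56.075°.
For the longitude increment, Δλ = atan2( sin θ sin δ cos φ₁, cos δ − sin φ₁ sin φ₂ ) = atan2(-0.546503, -0.047074) = -94.923°.
λ₂ = -157.236° + -94.923° = -252.159°, normalized to (−180°, 180°] → 107.841°.

longitude 107.841°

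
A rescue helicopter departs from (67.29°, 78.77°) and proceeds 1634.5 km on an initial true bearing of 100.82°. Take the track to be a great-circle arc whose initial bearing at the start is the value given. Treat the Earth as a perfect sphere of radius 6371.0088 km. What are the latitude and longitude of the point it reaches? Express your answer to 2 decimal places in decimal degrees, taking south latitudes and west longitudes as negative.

latitude 60.91°, longitude 109.61°

δ = 1634.5/6371.0088 = 0.256553 rad (14.6994°).
With φ₁ = 67.29° = 1.174432 rad and θ = 100.82° = 1.759641 rad:
Applying the spherical law of cosines for sides, sin φ₂ = sin φ₁ cos δ + cos φ₁ sin δ cos θ = 0.873889, so φ₂ = 60.91°.
For the longitude increment, Δλ = atan2( sin θ sin δ cos φ₁, cos δ − sin φ₁ sin φ₂ ) = atan2(0.096222, 0.161134) = 30.84°.
λ₂ = 78.77° + 30.84° = 109.61°.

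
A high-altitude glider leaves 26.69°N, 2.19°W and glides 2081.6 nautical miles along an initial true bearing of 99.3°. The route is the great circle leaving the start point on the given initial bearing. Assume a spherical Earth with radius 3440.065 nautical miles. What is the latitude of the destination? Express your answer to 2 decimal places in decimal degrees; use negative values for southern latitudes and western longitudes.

Angular distance δ = d/R = 2081.6 / 3440.065 = 0.605105 rad.
Converting: φ₁ = 0.465828 rad, θ = 1.733112 rad.
Applying the spherical law of cosines for sides, sin φ₂ = sin φ₁ cos δ + cos φ₁ sin δ cos θ = 0.287278, so φ₂ = 16.70°.
Then Δλ = atan2(0.501557, 0.693408) = 0.626207 rad, from sin θ sin δ cos φ₁ over cos δ − sin φ₁ sin φ₂.
Hence λ₂ = -2.19° + 35.88° = 33.69°.

latitude 16.70°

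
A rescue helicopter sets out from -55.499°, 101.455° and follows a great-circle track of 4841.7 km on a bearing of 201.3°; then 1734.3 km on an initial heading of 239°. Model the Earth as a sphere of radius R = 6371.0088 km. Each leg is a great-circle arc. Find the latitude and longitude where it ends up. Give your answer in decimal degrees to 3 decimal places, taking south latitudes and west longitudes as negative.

latitude -74.552°, longitude -73.766°

Apply the spherical direct solution leg by leg, carrying full precision between legs.
Leg 1: from (-55.499°, 101.455°), δ = 4841.7/6371.0088 = 0.759958 rad, θ = 201.3° → φ = -73.929°, λ = -13.860°.
Leg 2: from (-73.929°, -13.860°), δ = 1734.3/6371.0088 = 0.272217 rad, θ = 239° → φ = -74.552°, λ = -73.766°.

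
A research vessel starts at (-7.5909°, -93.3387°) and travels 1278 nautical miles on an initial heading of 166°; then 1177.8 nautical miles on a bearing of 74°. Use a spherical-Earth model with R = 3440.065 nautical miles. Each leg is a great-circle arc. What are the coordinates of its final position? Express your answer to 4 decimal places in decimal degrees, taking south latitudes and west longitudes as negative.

Apply the spherical direct solution leg by leg, carrying full precision between legs.
Leg 1: from (-7.5909°, -93.3387°), δ = 1278/3440.065 = 0.371505 rad, θ = 166° → φ = -28.1795°, λ = -87.6208°.
Leg 2: from (-28.1795°, -87.6208°), δ = 1177.8/3440.065 = 0.342377 rad, θ = 74° → φ = -21.3003°, λ = -67.3545°.

latitude -21.3003°, longitude -67.3545°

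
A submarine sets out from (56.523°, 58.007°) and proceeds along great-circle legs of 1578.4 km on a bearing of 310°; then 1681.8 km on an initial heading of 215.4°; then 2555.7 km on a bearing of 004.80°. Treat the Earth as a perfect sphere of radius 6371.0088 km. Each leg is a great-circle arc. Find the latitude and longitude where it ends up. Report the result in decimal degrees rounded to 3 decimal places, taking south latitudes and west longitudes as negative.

Apply the spherical direct solution leg by leg, carrying full precision between legs.
Leg 1: from (56.523°, 58.007°), δ = 1578.4/6371.0088 = 0.247747 rad, θ = 310° → φ = 63.584°, λ = 33.031°.
Leg 2: from (63.584°, 33.031°), δ = 1681.8/6371.0088 = 0.263977 rad, θ = 215.4° → φ = 50.349°, λ = 19.329°.
Leg 3: from (50.349°, 19.329°), δ = 2555.7/6371.0088 = 0.401145 rad, θ = 4.8° → φ = 73.159°, λ = 25.805°.

latitude 73.159°, longitude 25.805°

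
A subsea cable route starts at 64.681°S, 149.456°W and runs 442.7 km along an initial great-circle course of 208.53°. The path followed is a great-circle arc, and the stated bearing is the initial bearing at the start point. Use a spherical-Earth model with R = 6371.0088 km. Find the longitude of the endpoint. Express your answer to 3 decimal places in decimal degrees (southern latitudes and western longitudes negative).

longitude -154.557°

Central angle δ = d/R = 0.069487 rad.
With φ₁ = -64.681° = -1.128896 rad and θ = 208.53° = 3.639535 rad:
Applying the spherical law of cosines for sides, sin φ₂ = sin φ₁ cos δ + cos φ₁ sin δ cos θ = -0.927846, so φ₂ = -68.102°.
Then Δλ = atan2(-0.014182, 0.158869) = -0.089031 rad, from sin θ sin δ cos φ₁ over cos δ − sin φ₁ sin φ₂.
Hence λ₂ = -149.456° + -5.101° = -154.557°.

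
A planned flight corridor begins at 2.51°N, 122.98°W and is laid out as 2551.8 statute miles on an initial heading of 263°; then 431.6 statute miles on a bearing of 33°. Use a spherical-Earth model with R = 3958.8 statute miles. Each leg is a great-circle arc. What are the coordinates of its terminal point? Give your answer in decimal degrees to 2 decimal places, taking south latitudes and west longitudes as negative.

Apply the spherical direct solution leg by leg, carrying full precision between legs.
Leg 1: from (2.51°, -122.98°), δ = 2551.8/3958.8 = 0.644589 rad, θ = 263° → φ = -2.19°, λ = -159.62°.
Leg 2: from (-2.19°, -159.62°), δ = 431.6/3958.8 = 0.109023 rad, θ = 33° → φ = 3.05°, λ = -156.22°.

latitude 3.05°, longitude -156.22°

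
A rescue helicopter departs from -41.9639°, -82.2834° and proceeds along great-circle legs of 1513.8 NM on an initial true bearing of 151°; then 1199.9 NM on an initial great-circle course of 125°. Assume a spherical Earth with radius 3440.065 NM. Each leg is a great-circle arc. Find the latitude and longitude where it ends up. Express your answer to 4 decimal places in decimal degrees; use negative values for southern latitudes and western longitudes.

Apply the spherical direct solution leg by leg, carrying full precision between legs.
Leg 1: from (-41.9639°, -82.2834°), δ = 1513.8/3440.065 = 0.440050 rad, θ = 151° → φ = -61.8837°, λ = -56.2924°.
Leg 2: from (-61.8837°, -56.2924°), δ = 1199.9/3440.065 = 0.348802 rad, θ = 125° → φ = -67.1117°, λ = -10.2530°.

latitude -67.1117°, longitude -10.2530°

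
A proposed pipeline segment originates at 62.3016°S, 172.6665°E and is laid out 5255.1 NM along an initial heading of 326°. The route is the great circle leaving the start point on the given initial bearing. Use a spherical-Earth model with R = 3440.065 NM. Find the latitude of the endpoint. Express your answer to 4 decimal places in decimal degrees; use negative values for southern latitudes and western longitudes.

Central angle δ = d/R = 1.527616 rad.
Start latitude φ₁ = -1.087368 rad; initial bearing θ = 5.689773 rad.
sin φ₂ = sin φ₁ cos δ + cos φ₁ sin δ cos θ = (-0.885407)(0.043166) + (0.464817)(0.999068)(0.829038) = 0.346772
φ₂ = asin(0.346772) = 0.354127 rad = 20.2900°.
Then Δλ = atan2(-0.259680, 0.350201) = -0.638051 rad, from sin θ sin δ cos φ₁ over cos δ − sin φ₁ sin φ₂.
λ₂ = 172.6665° + -36.5576° = 136.1089°.

latitude 20.2900°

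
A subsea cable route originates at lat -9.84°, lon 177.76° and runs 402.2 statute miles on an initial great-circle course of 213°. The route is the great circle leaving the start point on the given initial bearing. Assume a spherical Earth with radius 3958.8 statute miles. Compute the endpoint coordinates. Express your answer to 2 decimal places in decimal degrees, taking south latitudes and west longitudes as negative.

Angular distance δ = d/R = 402.2 / 3958.8 = 0.101596 rad.
Converting: φ₁ = -0.171740 rad, θ = 3.717551 rad.
Destination latitude: φ₂ = arcsin( sin φ₁ cos δ + cos φ₁ sin δ cos θ ) = arcsin(-0.253824) = -14.70°.
Then Δλ = atan2(-0.054426, 0.951466) = -0.057140 rad, from sin θ sin δ cos φ₁ over cos δ − sin φ₁ sin φ₂.
λ₂ = λ₁ + Δλ = 174.49°.

latitude -14.70°, longitude 174.49°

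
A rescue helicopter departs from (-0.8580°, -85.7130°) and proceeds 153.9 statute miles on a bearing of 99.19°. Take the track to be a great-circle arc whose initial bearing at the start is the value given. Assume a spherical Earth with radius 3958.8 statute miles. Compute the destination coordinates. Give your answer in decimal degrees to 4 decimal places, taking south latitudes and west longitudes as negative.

Central angle δ = d/R = 0.038875 rad.
Converting: φ₁ = -0.014975 rad, θ = 1.731192 rad.
Applying the spherical law of cosines for sides, sin φ₂ = sin φ₁ cos δ + cos φ₁ sin δ cos θ = -0.021170, so φ₂ = -1.2130°.
For the longitude increment, Δλ = atan2( sin θ sin δ cos φ₁, cos δ − sin φ₁ sin φ₂ ) = atan2(0.038362, 0.998927) = 2.1993°.
λ₂ = λ₁ + Δλ = -83.5137°.

latitude -1.2130°, longitude -83.5137°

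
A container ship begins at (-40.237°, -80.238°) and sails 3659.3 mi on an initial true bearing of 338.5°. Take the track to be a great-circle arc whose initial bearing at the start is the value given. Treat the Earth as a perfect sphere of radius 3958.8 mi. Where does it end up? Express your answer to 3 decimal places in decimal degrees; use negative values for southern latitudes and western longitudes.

Angular distance δ = d/R = 3659.3 / 3958.8 = 0.924346 rad.
With φ₁ = -40.237° = -0.702268 rad and θ = 338.5° = 5.907940 rad:
sin φ₂ = sin φ₁ cos δ + cos φ₁ sin δ cos θ = (-0.645951)(0.602357) + (0.763379)(0.798227)(0.930418) = 0.177857
φ₂ = asin(0.177857) = 0.178808 rad = 10.245°.
Then Δλ = atan2(-0.223327, 0.717244) = -0.301854 rad, from sin θ sin δ cos φ₁ over cos δ − sin φ₁ sin φ₂.
λ₂ = λ₁ + Δλ = -97.533°.

latitude 10.245°, longitude -97.533°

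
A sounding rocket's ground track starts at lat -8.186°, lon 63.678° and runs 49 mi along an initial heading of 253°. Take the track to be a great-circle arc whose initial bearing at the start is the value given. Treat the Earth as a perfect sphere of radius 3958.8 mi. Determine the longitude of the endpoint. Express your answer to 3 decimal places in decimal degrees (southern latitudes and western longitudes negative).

longitude 62.992°

Central angle δ = d/R = 0.012377 rad.
Converting: φ₁ = -0.142873 rad, θ = 4.415683 rad.
Destination latitude: φ₂ = arcsin( sin φ₁ cos δ + cos φ₁ sin δ cos θ ) = arcsin(-0.145958) = -8.393°.
For the longitude increment, Δλ = atan2( sin θ sin δ cos φ₁, cos δ − sin φ₁ sin φ₂ ) = atan2(-0.011716, 0.979141) = -0.686°.
λ₂ = 63.678° + -0.686° = 62.992°.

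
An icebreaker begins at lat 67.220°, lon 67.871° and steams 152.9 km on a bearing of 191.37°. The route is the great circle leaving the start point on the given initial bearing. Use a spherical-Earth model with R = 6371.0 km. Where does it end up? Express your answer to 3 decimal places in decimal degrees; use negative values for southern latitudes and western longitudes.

latitude 65.870°, longitude 67.208°

δ = 152.9/6371 = 0.023999 rad (1.3751°).
Converting: φ₁ = 1.173210 rad, θ = 3.340037 rad.
Destination latitude: φ₂ = arcsin( sin φ₁ cos δ + cos φ₁ sin δ cos θ ) = arcsin(0.912624) = 65.870°.
Δλ = atan2( sin θ sin δ cos φ₁ , cos δ − sin φ₁ sin φ₂ ) = atan2(-0.001832, 0.158274) = -0.011573 rad = -0.663°.
Hence λ₂ = 67.871° + -0.663° = 67.208°.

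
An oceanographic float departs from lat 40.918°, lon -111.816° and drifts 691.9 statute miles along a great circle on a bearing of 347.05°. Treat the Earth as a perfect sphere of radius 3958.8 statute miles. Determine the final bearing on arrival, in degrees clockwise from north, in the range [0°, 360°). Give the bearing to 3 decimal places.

Angular distance δ = d/R = 691.9 / 3958.8 = 0.174775 rad.
Start latitude φ₁ = 0.714154 rad; initial bearing θ = 6.057165 rad.
sin φ₂ = sin φ₁ cos δ + cos φ₁ sin δ cos θ = (0.654978)(0.984766) + (0.755648)(0.173887)(0.974566) = 0.773055
φ₂ = asin(0.773055) = 0.883644 rad = 50.629°.
Then Δλ = atan2(-0.029446, 0.478431) = -0.061470 rad, from sin θ sin δ cos φ₁ over cos δ − sin φ₁ sin φ₂.
Hence λ₂ = -111.816° + -3.522° = -115.338°.
The forward bearing on arrival equals the back-azimuth from the destination plus 180°.
Back-azimuth from P₂ (50.629°, -115.338°) to P₁ (40.918°, -111.816°), with Δλ' = λ₁ − λ₂ = 3.522°: atan2( sin Δλ' cos φ₁ , cos φ₂ sin φ₁ − sin φ₂ cos φ₁ cos Δλ' ) = 164.517°.
Final bearing = (164.517° + 180°) mod 360° = 344.517°.

final bearing 344.517°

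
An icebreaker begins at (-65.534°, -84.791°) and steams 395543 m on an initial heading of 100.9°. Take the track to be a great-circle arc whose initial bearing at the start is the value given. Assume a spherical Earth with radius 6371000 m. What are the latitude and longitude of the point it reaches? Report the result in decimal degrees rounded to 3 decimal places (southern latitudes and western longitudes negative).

latitude -65.967°, longitude -76.187°

The arc subtends δ = 395543/6371000 = 0.062085 rad at the centre.
Converting: φ₁ = -1.143784 rad, θ = 1.761037 rad.
Destination latitude: φ₂ = arcsin( sin φ₁ cos δ + cos φ₁ sin δ cos θ ) = arcsin(-0.913313) = -65.967°.
Δλ = atan2( sin θ sin δ cos φ₁ , cos δ − sin φ₁ sin φ₂ ) = atan2(0.025233, 0.166770) = 0.150163 rad = 8.604°.
λ₂ = λ₁ + Δλ = -76.187°.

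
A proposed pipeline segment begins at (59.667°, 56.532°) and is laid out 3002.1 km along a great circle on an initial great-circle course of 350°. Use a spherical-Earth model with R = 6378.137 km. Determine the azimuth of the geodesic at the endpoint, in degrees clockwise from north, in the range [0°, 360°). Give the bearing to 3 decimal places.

final bearing 300.595°

δ = 3002.1/6378.137 = 0.470686 rad (26.9683°).
Start latitude φ₁ = 1.041386 rad; initial bearing θ = 6.108652 rad.
Applying the spherical law of cosines for sides, sin φ₂ = sin φ₁ cos δ + cos φ₁ sin δ cos θ = 0.994797, so φ₂ = 84.153°.
Then Δλ = atan2(-0.039770, 0.032644) = -0.883499 rad, from sin θ sin δ cos φ₁ over cos δ − sin φ₁ sin φ₂.
Hence λ₂ = 56.532° + -50.621° = 5.911°.
The forward bearing on arrival equals the back-azimuth from the destination plus 180°.
Back-azimuth from P₂ (84.153°, 5.911°) to P₁ (59.667°, 56.532°), with Δλ' = λ₁ − λ₂ = 50.621°: atan2( sin Δλ' cos φ₁ , cos φ₂ sin φ₁ − sin φ₂ cos φ₁ cos Δλ' ) = 120.595°.
Final bearing = (120.595° + 180°) mod 360° = 300.595°.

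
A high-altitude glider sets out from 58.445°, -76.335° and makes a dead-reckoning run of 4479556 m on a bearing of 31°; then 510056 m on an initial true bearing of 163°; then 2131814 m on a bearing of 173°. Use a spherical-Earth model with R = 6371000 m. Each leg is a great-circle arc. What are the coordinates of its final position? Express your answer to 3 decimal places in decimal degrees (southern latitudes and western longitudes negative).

Apply the spherical direct solution leg by leg, carrying full precision between legs.
Leg 1: from (58.445°, -76.335°), δ = 4479556/6371000 = 0.703117 rad, θ = 31° → φ = 70.065°, λ = 26.044°.
Leg 2: from (70.065°, 26.044°), δ = 510056/6371000 = 0.080059 rad, θ = 163° → φ = 65.643°, λ = 29.294°.
Leg 3: from (65.643°, 29.294°), δ = 2131814/6371000 = 0.334612 rad, θ = 173° → φ = 46.555°, λ = 32.630°.

latitude 46.555°, longitude 32.630°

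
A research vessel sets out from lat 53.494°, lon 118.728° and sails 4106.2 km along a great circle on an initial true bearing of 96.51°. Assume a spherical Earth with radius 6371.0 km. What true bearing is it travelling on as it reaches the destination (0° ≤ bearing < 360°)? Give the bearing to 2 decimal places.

final bearing 132.25°

δ = 4106.2/6371 = 0.644514 rad (36.9279°).
Start latitude φ₁ = 0.933646 rad; initial bearing θ = 1.684417 rad.
Applying the spherical law of cosines for sides, sin φ₂ = sin φ₁ cos δ + cos φ₁ sin δ cos θ = 0.602023, so φ₂ = 37.015°.
For the longitude increment, Δλ = atan2( sin θ sin δ cos φ₁, cos δ − sin φ₁ sin φ₂ ) = atan2(0.355121, 0.315489) = 48.382°.
Hence λ₂ = 118.728° + 48.382° = 167.110°.
The forward bearing on arrival equals the back-azimuth from the destination plus 180°.
Back-azimuth from P₂ (37.01°, 167.11°) to P₁ (53.49°, 118.73°), with Δλ' = λ₁ − λ₂ = -48.38°: atan2( sin Δλ' cos φ₁ , cos φ₂ sin φ₁ − sin φ₂ cos φ₁ cos Δλ' ) = 312.25°.
Final bearing = (312.25° + 180°) mod 360° = 132.25°.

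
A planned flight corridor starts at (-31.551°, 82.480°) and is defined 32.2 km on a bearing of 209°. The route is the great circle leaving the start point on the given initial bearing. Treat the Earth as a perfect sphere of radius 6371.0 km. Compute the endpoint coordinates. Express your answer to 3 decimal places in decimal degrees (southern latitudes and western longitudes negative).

latitude -31.804°, longitude 82.315°

Central angle δ = d/R = 0.005054 rad.
Start latitude φ₁ = -0.550669 rad; initial bearing θ = 3.647738 rad.
Destination latitude: φ₂ = arcsin( sin φ₁ cos δ + cos φ₁ sin δ cos θ ) = arcsin(-0.527018) = -31.804°.
For the longitude increment, Δλ = atan2( sin θ sin δ cos φ₁, cos δ − sin φ₁ sin φ₂ ) = atan2(-0.002088, 0.724221) = -0.165°.
λ₂ = 82.480° + -0.165° = 82.315°.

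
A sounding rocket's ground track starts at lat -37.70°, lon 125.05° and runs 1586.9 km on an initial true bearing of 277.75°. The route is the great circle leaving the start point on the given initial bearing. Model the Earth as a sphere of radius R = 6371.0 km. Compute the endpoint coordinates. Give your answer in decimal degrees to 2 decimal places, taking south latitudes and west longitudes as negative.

latitude -34.50°, longitude 107.81°

δ = 1586.9/6371 = 0.249082 rad (14.2713°).
With φ₁ = -37.70° = -0.657989 rad and θ = 277.75° = 4.847652 rad:
Destination latitude: φ₂ = arcsin( sin φ₁ cos δ + cos φ₁ sin δ cos θ ) = arcsin(-0.566352) = -34.50°.
Then Δλ = atan2(-0.193266, 0.622799) = -0.300896 rad, from sin θ sin δ cos φ₁ over cos δ − sin φ₁ sin φ₂.
λ₂ = λ₁ + Δλ = 107.81°.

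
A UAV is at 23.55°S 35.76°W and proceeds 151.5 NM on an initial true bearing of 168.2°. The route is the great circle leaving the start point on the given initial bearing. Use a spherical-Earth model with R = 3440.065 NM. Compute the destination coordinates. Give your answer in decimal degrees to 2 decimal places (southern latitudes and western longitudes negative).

Angular distance δ = d/R = 151.5 / 3440.065 = 0.044040 rad.
Start latitude φ₁ = -0.411025 rad; initial bearing θ = 2.935644 rad.
sin φ₂ = sin φ₁ cos δ + cos φ₁ sin δ cos θ = (-0.399549)(0.999030) + (0.916712)(0.044026)(-0.978867) = -0.438668
φ₂ = asin(-0.438668) = -0.454116 rad = -26.02°.
Δλ = atan2( sin θ sin δ cos φ₁ , cos δ − sin φ₁ sin φ₂ ) = atan2(0.008253, 0.823761) = 0.010019 rad = 0.57°.
Hence λ₂ = -35.76° + 0.57° = -35.19°.

latitude -26.02°, longitude -35.19°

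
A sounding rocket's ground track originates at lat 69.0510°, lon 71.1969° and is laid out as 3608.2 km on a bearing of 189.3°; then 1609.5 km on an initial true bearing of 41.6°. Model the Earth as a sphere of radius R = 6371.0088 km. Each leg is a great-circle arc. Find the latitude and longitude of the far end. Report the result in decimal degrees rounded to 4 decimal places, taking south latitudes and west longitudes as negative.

Apply the spherical direct solution leg by leg, carrying full precision between legs.
Leg 1: from (69.0510°, 71.1969°), δ = 3608.2/6371.0088 = 0.566347 rad, θ = 189.3° → φ = 36.7819°, λ = 64.9818°.
Leg 2: from (36.7819°, 64.9818°), δ = 1609.5/6371.0088 = 0.252629 rad, θ = 41.6° → φ = 46.8417°, λ = 79.0224°.

latitude 46.8417°, longitude 79.0224°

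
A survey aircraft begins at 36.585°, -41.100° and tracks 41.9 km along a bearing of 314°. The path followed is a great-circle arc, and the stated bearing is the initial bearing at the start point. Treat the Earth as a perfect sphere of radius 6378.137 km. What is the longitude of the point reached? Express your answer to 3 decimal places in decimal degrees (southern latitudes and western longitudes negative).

The arc subtends δ = 41.9/6378.137 = 0.006569 rad at the centre.
With φ₁ = 36.585° = 0.638529 rad and θ = 314° = 5.480334 rad:
Destination latitude: φ₂ = arcsin( sin φ₁ cos δ + cos φ₁ sin δ cos θ ) = arcsin(0.599666) = 36.846°.
Then Δλ = atan2(-0.003794, 0.642569) = -0.005905 rad, from sin θ sin δ cos φ₁ over cos δ − sin φ₁ sin φ₂.
λ₂ = -41.100° + -0.338° = -41.438°.

longitude -41.438°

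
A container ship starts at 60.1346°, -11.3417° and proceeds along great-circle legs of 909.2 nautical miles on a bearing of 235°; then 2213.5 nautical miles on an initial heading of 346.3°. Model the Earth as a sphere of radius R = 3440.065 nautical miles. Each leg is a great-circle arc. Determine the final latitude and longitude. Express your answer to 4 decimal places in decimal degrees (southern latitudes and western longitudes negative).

Apply the spherical direct solution leg by leg, carrying full precision between legs.
Leg 1: from (60.1346°, -11.3417°), δ = 909.2/3440.065 = 0.264297 rad, θ = 235° → φ = 49.6826°, λ = -30.6547°.
Leg 2: from (49.6826°, -30.6547°), δ = 2213.5/3440.065 = 0.643447 rad, θ = 346.3° → φ = 80.8024°, λ = -93.3985°.

latitude 80.8024°, longitude -93.3985°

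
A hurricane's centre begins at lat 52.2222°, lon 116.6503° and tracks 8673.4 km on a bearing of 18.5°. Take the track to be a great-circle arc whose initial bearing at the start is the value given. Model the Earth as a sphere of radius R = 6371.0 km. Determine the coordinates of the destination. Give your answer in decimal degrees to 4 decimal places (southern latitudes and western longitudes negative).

latitude 47.1015°, longitude -90.4764°

Angular distance δ = d/R = 8673.4 / 6371 = 1.361388 rad.
Start latitude φ₁ = 0.911449 rad; initial bearing θ = 0.322886 rad.
sin φ₂ = sin φ₁ cos δ + cos φ₁ sin δ cos θ = (0.790392)(0.207882) + (0.612601)(0.978154)(0.948324) = 0.732561
φ₂ = asin(0.732561) = 0.822076 rad = 47.1015°.
Then Δλ = atan2(0.190135, -0.371129) = 2.668142 rad, from sin θ sin δ cos φ₁ over cos δ − sin φ₁ sin φ₂.
λ₂ = 116.6503° + 152.8733° = 269.5236°, normalized to (−180°, 180°] → -90.4764°.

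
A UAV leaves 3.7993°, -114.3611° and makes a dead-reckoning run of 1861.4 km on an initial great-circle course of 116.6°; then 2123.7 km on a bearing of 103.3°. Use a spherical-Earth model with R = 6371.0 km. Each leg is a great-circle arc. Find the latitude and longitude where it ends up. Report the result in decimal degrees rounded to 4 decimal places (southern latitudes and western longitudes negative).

Apply the spherical direct solution leg by leg, carrying full precision between legs.
Leg 1: from (3.7993°, -114.3611°), δ = 1861.4/6371 = 0.292168 rad, θ = 116.6° → φ = -3.7401°, λ = -99.4042°.
Leg 2: from (-3.7401°, -99.4042°), δ = 2123.7/6371 = 0.333339 rad, θ = 103.3° → φ = -7.8599°, λ = -80.6540°.

latitude -7.8599°, longitude -80.6540°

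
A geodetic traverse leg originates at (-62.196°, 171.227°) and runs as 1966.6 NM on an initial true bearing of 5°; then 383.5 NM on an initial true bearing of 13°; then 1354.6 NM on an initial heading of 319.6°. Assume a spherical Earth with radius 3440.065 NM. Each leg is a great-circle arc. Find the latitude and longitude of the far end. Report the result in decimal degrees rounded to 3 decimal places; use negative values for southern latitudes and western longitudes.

Apply the spherical direct solution leg by leg, carrying full precision between legs.
Leg 1: from (-62.196°, 171.227°), δ = 1966.6/3440.065 = 0.571675 rad, θ = 5° → φ = -29.505°, λ = 174.333°.
Leg 2: from (-29.505°, 174.333°), δ = 383.5/3440.065 = 0.111480 rad, θ = 13° → φ = -23.272°, λ = 175.894°.
Leg 3: from (-23.272°, 175.894°), δ = 1354.6/3440.065 = 0.393772 rad, θ = 319.6° → φ = -5.535°, λ = 161.426°.

latitude -5.535°, longitude 161.426°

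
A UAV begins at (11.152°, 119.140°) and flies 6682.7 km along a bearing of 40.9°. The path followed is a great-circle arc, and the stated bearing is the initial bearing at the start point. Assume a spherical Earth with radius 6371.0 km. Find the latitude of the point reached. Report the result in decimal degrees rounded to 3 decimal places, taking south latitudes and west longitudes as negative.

latitude 47.670°

Central angle δ = d/R = 1.048925 rad.
Start latitude φ₁ = 0.194639 rad; initial bearing θ = 0.713840 rad.
Applying the spherical law of cosines for sides, sin φ₂ = sin φ₁ cos δ + cos φ₁ sin δ cos θ = 0.739284, so φ₂ = 47.670°.
For the longitude increment, Δλ = atan2( sin θ sin δ cos φ₁, cos δ − sin φ₁ sin φ₂ ) = atan2(0.556869, 0.355517) = 57.445°.
Hence λ₂ = 119.140° + 57.445° = 176.585°.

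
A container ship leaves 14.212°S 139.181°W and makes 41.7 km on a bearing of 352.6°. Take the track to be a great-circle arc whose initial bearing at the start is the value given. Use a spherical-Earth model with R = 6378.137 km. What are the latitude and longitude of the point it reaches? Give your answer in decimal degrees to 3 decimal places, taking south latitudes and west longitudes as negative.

latitude -13.841°, longitude -139.231°

δ = 41.7/6378.137 = 0.006538 rad (0.3746°).
Converting: φ₁ = -0.248046 rad, θ = 6.154031 rad.
Destination latitude: φ₂ = arcsin( sin φ₁ cos δ + cos φ₁ sin δ cos θ ) = arcsin(-0.239220) = -13.841°.
For the longitude increment, Δλ = atan2( sin θ sin δ cos φ₁, cos δ − sin φ₁ sin φ₂ ) = atan2(-0.000816, 0.941248) = -0.050°.
λ₂ = -139.181° + -0.050° = -139.231°.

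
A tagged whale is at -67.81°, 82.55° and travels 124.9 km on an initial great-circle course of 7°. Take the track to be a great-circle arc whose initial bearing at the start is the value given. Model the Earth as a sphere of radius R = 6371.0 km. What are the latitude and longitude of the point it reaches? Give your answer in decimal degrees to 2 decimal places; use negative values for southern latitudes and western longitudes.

δ = 124.9/6371 = 0.019604 rad (1.1233°).
Start latitude φ₁ = -1.183508 rad; initial bearing θ = 0.122173 rad.
Applying the spherical law of cosines for sides, sin φ₂ = sin φ₁ cos δ + cos φ₁ sin δ cos θ = -0.918410, so φ₂ = -66.69°.
Then Δλ = atan2(0.000902, 0.149418) = 0.006039 rad, from sin θ sin δ cos φ₁ over cos δ − sin φ₁ sin φ₂.
λ₂ = 82.55° + 0.35° = 82.90°.

latitude -66.69°, longitude 82.90°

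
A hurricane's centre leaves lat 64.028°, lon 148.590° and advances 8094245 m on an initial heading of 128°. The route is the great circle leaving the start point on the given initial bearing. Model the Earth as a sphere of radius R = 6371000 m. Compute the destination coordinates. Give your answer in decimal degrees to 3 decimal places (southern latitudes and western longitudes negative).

δ = 8094245/6371000 = 1.270483 rad (72.7933°).
Converting: φ₁ = 1.117499 rad, θ = 2.234021 rad.
sin φ₂ = sin φ₁ cos δ + cos φ₁ sin δ cos θ = (0.899008)(0.295820) + (0.437932)(0.955244)(-0.615661) = 0.008394
φ₂ = asin(0.008394) = 0.008394 rad = 0.481°.
For the longitude increment, Δλ = atan2( sin θ sin δ cos φ₁, cos δ − sin φ₁ sin φ₂ ) = atan2(0.329650, 0.288274) = 48.831°.
λ₂ = 148.590° + 48.831° = 197.421°, normalized to (−180°, 180°] → -162.579°.

latitude 0.481°, longitude -162.579°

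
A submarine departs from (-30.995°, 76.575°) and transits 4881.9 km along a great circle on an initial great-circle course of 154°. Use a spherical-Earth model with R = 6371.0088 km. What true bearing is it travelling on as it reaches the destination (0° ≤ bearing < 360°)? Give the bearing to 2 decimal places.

final bearing 117.79°

Central angle δ = d/R = 0.766268 rad.
With φ₁ = -30.995° = -0.540965 rad and θ = 154° = 2.687807 rad:
Applying the spherical law of cosines for sides, sin φ₂ = sin φ₁ cos δ + cos φ₁ sin δ cos θ = -0.905307, so φ₂ = -64.865°.
Δλ = atan2( sin θ sin δ cos φ₁ , cos δ − sin φ₁ sin φ₂ ) = atan2(0.260583, 0.254304) = 0.797593 rad = 45.699°.
Hence λ₂ = 76.575° + 45.699° = 122.274°.
The forward bearing on arrival equals the back-azimuth from the destination plus 180°.
Back-azimuth from P₂ (-64.86°, 122.27°) to P₁ (-31.00°, 76.58°), with Δλ' = λ₁ − λ₂ = -45.70°: atan2( sin Δλ' cos φ₁ , cos φ₂ sin φ₁ − sin φ₂ cos φ₁ cos Δλ' ) = 297.79°.
Final bearing = (297.79° + 180°) mod 360° = 117.79°.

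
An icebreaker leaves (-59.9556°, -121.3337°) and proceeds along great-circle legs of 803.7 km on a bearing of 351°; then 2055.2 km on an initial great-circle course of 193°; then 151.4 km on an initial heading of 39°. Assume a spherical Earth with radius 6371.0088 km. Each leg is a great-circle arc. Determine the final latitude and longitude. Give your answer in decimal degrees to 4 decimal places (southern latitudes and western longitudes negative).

latitude -69.3506°, longitude -133.0590°

Apply the spherical direct solution leg by leg, carrying full precision between legs.
Leg 1: from (-59.9556°, -121.3337°), δ = 803.7/6371.0088 = 0.126150 rad, θ = 351° → φ = -52.8012°, λ = -123.1993°.
Leg 2: from (-52.8012°, -123.1993°), δ = 2055.2/6371.0088 = 0.322586 rad, θ = 193° → φ = -70.4258°, λ = -135.4893°.
Leg 3: from (-70.4258°, -135.4893°), δ = 151.4/6371.0088 = 0.023764 rad, θ = 39° → φ = -69.3506°, λ = -133.0590°.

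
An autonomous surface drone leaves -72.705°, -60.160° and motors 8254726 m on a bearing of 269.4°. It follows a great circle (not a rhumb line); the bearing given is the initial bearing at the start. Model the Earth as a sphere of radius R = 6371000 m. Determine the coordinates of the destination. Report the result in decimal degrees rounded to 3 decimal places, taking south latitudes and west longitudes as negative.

The arc subtends δ = 8254726/6371000 = 1.295672 rad at the centre.
With φ₁ = -72.705° = -1.268942 rad and θ = 269.4° = 4.701917 rad:
Applying the spherical law of cosines for sides, sin φ₂ = sin φ₁ cos δ + cos φ₁ sin δ cos θ = -0.262380, so φ₂ = -15.211°.
Then Δλ = atan2(-0.286095, 0.021150) = -1.497005 rad, from sin θ sin δ cos φ₁ over cos δ − sin φ₁ sin φ₂.
λ₂ = λ₁ + Δλ = -145.932°.

latitude -15.211°, longitude -145.932°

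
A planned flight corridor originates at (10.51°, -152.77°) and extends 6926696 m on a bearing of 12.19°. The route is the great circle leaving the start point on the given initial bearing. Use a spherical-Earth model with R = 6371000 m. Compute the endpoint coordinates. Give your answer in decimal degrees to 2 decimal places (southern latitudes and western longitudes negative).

latitude 69.34°, longitude -120.78°

The arc subtends δ = 6926696/6371000 = 1.087223 rad at the centre.
Converting: φ₁ = 0.183434 rad, θ = 0.212756 rad.
Destination latitude: φ₂ = arcsin( sin φ₁ cos δ + cos φ₁ sin δ cos θ ) = arcsin(0.935668) = 69.34°.
Δλ = atan2( sin θ sin δ cos φ₁ , cos δ − sin φ₁ sin φ₂ ) = atan2(0.183807, 0.294273) = 0.558320 rad = 31.99°.
λ₂ = λ₁ + Δλ = -120.78°.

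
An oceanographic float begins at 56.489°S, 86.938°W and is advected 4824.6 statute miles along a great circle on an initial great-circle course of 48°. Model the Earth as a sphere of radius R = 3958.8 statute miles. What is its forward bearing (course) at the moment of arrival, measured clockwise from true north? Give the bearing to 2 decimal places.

Central angle δ = d/R = 1.218703 rad.
Converting: φ₁ = -0.985919 rad, θ = 0.837758 rad.
sin φ₂ = sin φ₁ cos δ + cos φ₁ sin δ cos θ = (-0.833780)(0.344864) + (0.552097)(0.938653)(0.669131) = 0.059221
φ₂ = asin(0.059221) = 0.059256 rad = 3.395°.
Δλ = atan2( sin θ sin δ cos φ₁ , cos δ − sin φ₁ sin φ₂ ) = atan2(0.385118, 0.394241) = 0.773692 rad = 44.329°.
Hence λ₂ = -86.938° + 44.329° = -42.609°.
The forward bearing on arrival equals the back-azimuth from the destination plus 180°.
Back-azimuth from P₂ (3.40°, -42.61°) to P₁ (-56.49°, -86.94°), with Δλ' = λ₁ − λ₂ = -44.33°: atan2( sin Δλ' cos φ₁ , cos φ₂ sin φ₁ − sin φ₂ cos φ₁ cos Δλ' ) = 204.27°.
Final bearing = (204.27° + 180°) mod 360° = 24.27°.

final bearing 24.27°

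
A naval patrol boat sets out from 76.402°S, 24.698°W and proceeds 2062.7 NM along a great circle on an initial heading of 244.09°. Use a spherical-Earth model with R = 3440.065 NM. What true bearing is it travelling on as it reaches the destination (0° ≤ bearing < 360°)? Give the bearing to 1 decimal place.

final bearing 335.5°

δ = 2062.7/3440.065 = 0.599611 rad (34.3552°).
With φ₁ = -76.402° = -1.333466 rad and θ = 244.09° = 4.260174 rad:
sin φ₂ = sin φ₁ cos δ + cos φ₁ sin δ cos θ = (-0.971969)(0.825555) + (0.235108)(0.564321)(-0.436959) = -0.860389
φ₂ = asin(-0.860389) = -1.036032 rad = -59.360°.
Then Δλ = atan2(-0.119340, -0.010716) = -1.660349 rad, from sin θ sin δ cos φ₁ over cos δ − sin φ₁ sin φ₂.
λ₂ = λ₁ + Δλ = -119.829°.
The forward bearing on arrival equals the back-azimuth from the destination plus 180°.
Back-azimuth from P₂ (-59.4°, -119.8°) to P₁ (-76.4°, -24.7°), with Δλ' = λ₁ − λ₂ = 95.1°: atan2( sin Δλ' cos φ₁ , cos φ₂ sin φ₁ − sin φ₂ cos φ₁ cos Δλ' ) = 155.5°.
Final bearing = (155.5° + 180°) mod 360° = 335.5°.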